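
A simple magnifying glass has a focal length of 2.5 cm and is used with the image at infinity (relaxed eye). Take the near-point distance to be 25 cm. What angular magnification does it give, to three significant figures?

M = D/f = 25/2.5 = 10.000.

10.0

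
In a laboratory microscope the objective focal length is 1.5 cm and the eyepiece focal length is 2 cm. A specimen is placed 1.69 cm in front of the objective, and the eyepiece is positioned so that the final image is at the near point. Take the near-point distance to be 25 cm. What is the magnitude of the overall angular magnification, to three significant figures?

Objective: 1/d_i = 1/f_obj - 1/d_o = 1/1.5 - 1/1.69 = 0.07495 cm^-1, so d_i = 13.342 cm.
m_obj = -d_i/d_o = -13.342/1.69 = -7.895.
Eyepiece angular magnification (image at near point): M_eye = 1 + D/f_e = 1 + 25/2 = 13.500.
Overall M = m_obj x M_eye = (-7.895)(13.500) = -106.58.
|M| = 106.58.

107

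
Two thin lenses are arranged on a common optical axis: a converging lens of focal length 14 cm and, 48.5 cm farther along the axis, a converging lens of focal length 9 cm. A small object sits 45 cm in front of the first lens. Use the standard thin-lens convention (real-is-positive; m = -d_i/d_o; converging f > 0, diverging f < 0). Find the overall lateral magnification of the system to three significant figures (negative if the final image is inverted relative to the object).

0.212

First lens: d_i1 = 1/(1/14 - 1/45) = 20.323 cm.
m_1 = -(20.323)/45 = -0.4516.
The intermediate image is 20.323 cm to the right of lens 1, so d_o2 = L - d_i1 = 48.5 - 20.323 = 28.177 cm.
Second lens: d_i2 = 1/(1/9 - 1/(28.177)) = 13.224 cm.
m_2 = -(13.224)/(28.177) = -0.4693.
The system's lateral magnification is m_1 m_2 = (-0.4516)(-0.4693) = 0.2119.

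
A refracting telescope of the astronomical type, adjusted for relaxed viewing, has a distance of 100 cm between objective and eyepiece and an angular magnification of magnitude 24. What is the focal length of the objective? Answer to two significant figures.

96 cm

In normal adjustment the tube length equals f_obj + f_eye and |M| = f_obj/f_eye.
So f_obj = 24 f_eye and 24 f_eye + f_eye = 100 cm, giving f_eye = 100/25 = 4.000 cm and f_obj = 96.000 cm.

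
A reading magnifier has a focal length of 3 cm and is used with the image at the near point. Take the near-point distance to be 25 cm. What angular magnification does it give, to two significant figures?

M = 1 + D/f = 1 + 25/3 = 9.333.

9.3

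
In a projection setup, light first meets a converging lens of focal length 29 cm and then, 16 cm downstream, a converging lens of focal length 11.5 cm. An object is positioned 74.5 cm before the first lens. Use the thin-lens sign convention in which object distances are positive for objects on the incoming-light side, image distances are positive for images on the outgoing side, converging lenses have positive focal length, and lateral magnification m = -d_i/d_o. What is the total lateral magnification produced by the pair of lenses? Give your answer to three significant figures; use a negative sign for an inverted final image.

First lens: d_i1 = 1/(1/29 - 1/74.5) = 47.484 cm.
m_1 = -(47.484)/74.5 = -0.6374.
This image would form 47.484 cm past lens 1, i.e. 31.484 cm beyond lens 2, so it is a virtual object for lens 2: d_o2 = 16 - 47.484 = -31.484 cm.
Second lens: d_i2 = 1/(1/11.5 - 1/(-31.484)) = 8.423 cm.
m_2 = -(8.423)/(-31.484) = 0.2675.
Total m = m_1 x m_2 = (-0.6374)(0.2675) = -0.1705.

-0.171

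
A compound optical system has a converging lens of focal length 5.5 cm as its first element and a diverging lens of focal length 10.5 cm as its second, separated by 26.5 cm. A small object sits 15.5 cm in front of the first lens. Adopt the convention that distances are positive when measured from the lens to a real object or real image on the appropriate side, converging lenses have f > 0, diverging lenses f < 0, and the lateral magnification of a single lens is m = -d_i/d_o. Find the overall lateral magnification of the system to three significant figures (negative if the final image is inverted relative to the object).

-0.203

Lens 1: 1/d_i1 = 1/f_1 - 1/d_o1 = 1/5.5 - 1/15.5 = 0.11730 cm^-1, so d_i1 = 8.525 cm.
m_1 = -(8.525)/15.5 = -0.5500.
That image sits 17.975 cm in front of the second lens, so d_o2 = 17.975 cm.
Lens 2: 1/d_i2 = 1/f_2 - 1/d_o2 = 1/(-10.5) - 1/(17.975) = -0.15087 cm^-1, so d_i2 = -6.628 cm.
m_2 = -(-6.628)/(17.975) = 0.3687.
Overall magnification: m = m_1 m_2 = -0.2028.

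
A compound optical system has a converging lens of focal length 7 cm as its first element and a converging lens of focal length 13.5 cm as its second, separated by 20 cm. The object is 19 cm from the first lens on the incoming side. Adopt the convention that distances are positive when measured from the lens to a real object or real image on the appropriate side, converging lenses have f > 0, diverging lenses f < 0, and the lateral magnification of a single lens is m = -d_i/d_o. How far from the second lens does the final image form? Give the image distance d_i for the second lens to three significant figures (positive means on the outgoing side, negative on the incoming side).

Applying the thin-lens equation to the first lens, 1/7 = 1/19 + 1/d_i1, which gives d_i1 = 11.083 cm.
Object distance for lens 2: d_o2 = 20 - 11.083 = 8.917 cm.
Applying the thin-lens equation again with f_2 = 13.5 cm and d_o2 = 8.917 cm gives d_i2 = -26.264 cm.

-26.3 cm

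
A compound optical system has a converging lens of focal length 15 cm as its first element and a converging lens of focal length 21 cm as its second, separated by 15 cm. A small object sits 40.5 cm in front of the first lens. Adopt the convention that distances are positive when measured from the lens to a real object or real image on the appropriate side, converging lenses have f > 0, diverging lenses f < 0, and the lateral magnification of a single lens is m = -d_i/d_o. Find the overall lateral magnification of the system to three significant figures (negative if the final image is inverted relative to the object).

Lens 1: 1/d_i1 = 1/f_1 - 1/d_o1 = 1/15 - 1/40.5 = 0.04198 cm^-1, so d_i1 = 23.824 cm.
m_1 = -(23.824)/40.5 = -0.5882.
Since 23.824 cm > 15 cm, the first image lies past the second lens and serves as a virtual object: d_o2 = L - d_i1 = -8.824 cm.
Lens 2: 1/d_i2 = 1/f_2 - 1/d_o2 = 1/21 - 1/(-8.824) = 0.16095 cm^-1, so d_i2 = 6.213 cm.
m_2 = -(6.213)/(-8.824) = 0.7041.
Overall magnification: m = m_1 m_2 = -0.4142.

-0.414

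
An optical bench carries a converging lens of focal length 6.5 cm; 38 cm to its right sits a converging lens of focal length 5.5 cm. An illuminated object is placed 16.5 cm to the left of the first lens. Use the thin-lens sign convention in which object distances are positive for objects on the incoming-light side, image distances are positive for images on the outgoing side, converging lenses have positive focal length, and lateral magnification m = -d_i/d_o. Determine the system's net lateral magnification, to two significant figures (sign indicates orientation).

0.16

Lens 1: 1/d_i1 = 1/f_1 - 1/d_o1 = 1/6.5 - 1/16.5 = 0.09324 cm^-1, so d_i1 = 10.725 cm.
m_1 = -(10.725)/16.5 = -0.6500.
That image sits 27.275 cm in front of the second lens, so d_o2 = 27.275 cm.
Lens 2: 1/d_i2 = 1/f_2 - 1/d_o2 = 1/5.5 - 1/(27.275) = 0.14515 cm^-1, so d_i2 = 6.889 cm.
m_2 = -(6.889)/(27.275) = -0.2526.
The system's lateral magnification is m_1 m_2 = (-0.6500)(-0.2526) = 0.1642.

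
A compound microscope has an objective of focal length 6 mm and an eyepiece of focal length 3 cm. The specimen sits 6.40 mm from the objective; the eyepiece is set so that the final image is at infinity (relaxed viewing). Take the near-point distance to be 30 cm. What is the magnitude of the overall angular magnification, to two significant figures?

150

Convert to cm: f_obj = 6 mm = 0.6 cm; d_o = 6.40 mm = 0.64 cm.
Objective: 1/d_i = 1/f_obj - 1/d_o = 1/0.6 - 1/0.64 = 0.10417 cm^-1, so d_i = 9.600 cm.
m_obj = -d_i/d_o = -9.600/0.64 = -15.000.
Eyepiece angular magnification (image at infinity): M_eye = D/f_e = 30/3 = 10.000.
Overall M = m_obj x M_eye = (-15.000)(10.000) = -150.00.
|M| = 150.00.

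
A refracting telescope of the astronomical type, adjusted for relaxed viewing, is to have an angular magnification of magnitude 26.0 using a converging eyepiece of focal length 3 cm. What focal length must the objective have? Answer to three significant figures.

|M| = f_obj/|f_eye|, so f_obj = |M| x |f_eye| = 26.0 x 3 = 78.000 cm.

78.0 cm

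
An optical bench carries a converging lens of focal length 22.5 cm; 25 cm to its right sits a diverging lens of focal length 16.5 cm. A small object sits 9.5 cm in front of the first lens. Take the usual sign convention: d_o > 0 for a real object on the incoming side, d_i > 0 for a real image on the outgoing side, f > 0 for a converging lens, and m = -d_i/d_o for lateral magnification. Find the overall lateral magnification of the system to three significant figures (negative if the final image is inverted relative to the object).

First lens: d_i1 = 1/(1/22.5 - 1/9.5) = -16.442 cm.
m_1 = -(-16.442)/9.5 = 1.7308.
With d_i1 < 0 the first image is virtual and lies on the object side; the object distance for lens 2 is d_o2 = 25 - (-16.442) = 41.442 cm.
Second lens: d_i2 = 1/(1/(-16.5) - 1/(41.442)) = -11.801 cm.
m_2 = -(-11.801)/(41.442) = 0.2848.
Overall magnification: m = m_1 m_2 = 0.4929.

0.493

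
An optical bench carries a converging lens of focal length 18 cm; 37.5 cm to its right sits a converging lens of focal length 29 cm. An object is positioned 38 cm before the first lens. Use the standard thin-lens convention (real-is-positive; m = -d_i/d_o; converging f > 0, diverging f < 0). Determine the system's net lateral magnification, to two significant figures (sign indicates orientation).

First lens: d_i1 = 1/(1/18 - 1/38) = 34.200 cm.
m_1 = -(34.200)/38 = -0.9000.
The intermediate image is 34.200 cm to the right of lens 1, so d_o2 = L - d_i1 = 37.5 - 34.200 = 3.300 cm.
Second lens: d_i2 = 1/(1/29 - 1/(3.300)) = -3.724 cm.
m_2 = -(-3.724)/(3.300) = 1.1284.
Total m = m_1 x m_2 = (-0.9000)(1.1284) = -1.0156.

-1.0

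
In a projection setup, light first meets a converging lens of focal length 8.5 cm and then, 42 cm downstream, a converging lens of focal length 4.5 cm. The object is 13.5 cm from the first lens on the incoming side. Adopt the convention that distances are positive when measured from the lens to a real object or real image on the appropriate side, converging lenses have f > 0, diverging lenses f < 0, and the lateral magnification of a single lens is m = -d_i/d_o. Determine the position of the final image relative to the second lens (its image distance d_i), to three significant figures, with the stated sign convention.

Applying the thin-lens equation to the first lens, 1/8.5 = 1/13.5 + 1/d_i1, which gives d_i1 = 22.950 cm.
That image sits 19.050 cm in front of the second lens, so d_o2 = 19.050 cm.
Applying the thin-lens equation again with f_2 = 4.5 cm and d_o2 = 19.050 cm gives d_i2 = 5.892 cm.

5.89 cm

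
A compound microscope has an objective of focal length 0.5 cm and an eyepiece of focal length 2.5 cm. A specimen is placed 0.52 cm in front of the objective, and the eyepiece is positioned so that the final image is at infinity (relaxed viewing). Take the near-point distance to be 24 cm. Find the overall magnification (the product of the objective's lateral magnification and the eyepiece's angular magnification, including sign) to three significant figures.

-240

Objective: 1/d_i = 1/f_obj - 1/d_o = 1/0.5 - 1/0.52 = 0.07692 cm^-1, so d_i = 13.000 cm.
m_obj = -d_i/d_o = -13.000/0.52 = -25.000.
Eyepiece angular magnification (image at infinity): M_eye = D/f_e = 24/2.5 = 9.600.
Overall M = m_obj x M_eye = (-25.000)(9.600) = -240.00.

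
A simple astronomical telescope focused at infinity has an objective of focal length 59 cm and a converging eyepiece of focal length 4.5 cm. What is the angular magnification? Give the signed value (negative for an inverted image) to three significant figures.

-13.1

M = -f_obj/f_eye = -59/(4.5) = -13.111.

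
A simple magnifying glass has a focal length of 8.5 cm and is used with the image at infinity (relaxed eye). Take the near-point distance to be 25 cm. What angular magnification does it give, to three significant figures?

M = D/f = 25/8.5 = 2.941.

2.94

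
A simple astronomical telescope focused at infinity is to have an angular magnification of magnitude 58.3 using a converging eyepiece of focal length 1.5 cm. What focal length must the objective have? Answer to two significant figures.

|M| = f_obj/|f_eye|, so f_obj = |M| x |f_eye| = 58.3 x 1.5 = 87.450 cm.

87 cm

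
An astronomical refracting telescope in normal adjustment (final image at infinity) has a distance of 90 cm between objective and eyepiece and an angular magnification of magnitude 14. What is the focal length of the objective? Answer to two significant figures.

84 cm

In normal adjustment the tube length equals f_obj + f_eye and |M| = f_obj/f_eye.
So f_obj = 14 f_eye and 14 f_eye + f_eye = 90 cm, giving f_eye = 90/15 = 6.000 cm and f_obj = 84.000 cm.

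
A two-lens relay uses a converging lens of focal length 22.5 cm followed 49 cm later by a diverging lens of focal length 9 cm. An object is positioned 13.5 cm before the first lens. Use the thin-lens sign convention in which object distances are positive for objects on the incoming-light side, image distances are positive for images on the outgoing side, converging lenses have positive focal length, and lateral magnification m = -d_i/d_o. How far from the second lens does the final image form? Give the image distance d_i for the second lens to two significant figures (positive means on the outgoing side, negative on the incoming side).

-8.1 cm

First lens: d_i1 = 1/(1/22.5 - 1/13.5) = -33.750 cm.
With d_i1 < 0 the first image is virtual and lies on the object side; the object distance for lens 2 is d_o2 = 49 - (-33.750) = 82.750 cm.
Second lens: d_i2 = 1/(1/(-9) - 1/(82.750)) = -8.117 cm.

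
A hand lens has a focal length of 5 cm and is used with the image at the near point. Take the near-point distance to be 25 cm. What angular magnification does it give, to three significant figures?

6.00

M = 1 + D/f = 1 + 25/5 = 6.000.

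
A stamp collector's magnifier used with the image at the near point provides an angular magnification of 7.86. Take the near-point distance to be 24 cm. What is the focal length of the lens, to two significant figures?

3.5 cm

For the image at the near point, M = 1 + D/f.
f = D/(M - 1) = 24/(7.86 - 1) = 3.499 cm.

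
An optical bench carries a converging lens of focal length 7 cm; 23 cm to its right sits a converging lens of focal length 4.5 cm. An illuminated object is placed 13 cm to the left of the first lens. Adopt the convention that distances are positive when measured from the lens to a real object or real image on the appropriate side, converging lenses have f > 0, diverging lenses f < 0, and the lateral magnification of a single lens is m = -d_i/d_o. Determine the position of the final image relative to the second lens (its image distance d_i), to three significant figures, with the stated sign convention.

Lens 1: 1/d_i1 = 1/f_1 - 1/d_o1 = 1/7 - 1/13 = 0.06593 cm^-1, so d_i1 = 15.167 cm.
The intermediate image is 15.167 cm to the right of lens 1, so d_o2 = L - d_i1 = 23 - 15.167 = 7.833 cm.
Lens 2: 1/d_i2 = 1/f_2 - 1/d_o2 = 1/4.5 - 1/(7.833) = 0.09456 cm^-1, so d_i2 = 10.575 cm.

10.6 cm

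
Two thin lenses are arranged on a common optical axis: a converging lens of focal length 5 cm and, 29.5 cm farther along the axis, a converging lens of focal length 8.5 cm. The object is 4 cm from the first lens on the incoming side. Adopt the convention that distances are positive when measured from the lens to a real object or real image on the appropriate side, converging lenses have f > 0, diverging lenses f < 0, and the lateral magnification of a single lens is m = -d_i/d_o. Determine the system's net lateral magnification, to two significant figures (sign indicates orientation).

-1.0

Applying the thin-lens equation to the first lens, 1/5 = 1/4 + 1/d_i1, which gives d_i1 = -20.000 cm.
Its lateral magnification is m_1 = -d_i1/d_o1 = -(-20.000)/4 = 5.0000.
The intermediate image is virtual, 20.000 cm to the left of lens 1, so d_o2 = L - d_i1 = 29.5 - (-20.000) = 49.500 cm.
Applying the thin-lens equation again with f_2 = 8.5 cm and d_o2 = 49.500 cm gives d_i2 = 10.262 cm.
m_2 = -(10.262)/(49.500) = -0.2073.
Overall magnification: m = m_1 m_2 = -1.0366.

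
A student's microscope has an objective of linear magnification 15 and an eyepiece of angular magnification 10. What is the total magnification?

The overall magnification of a compound microscope is the product of the objective and eyepiece magnifications:
M = M_obj x M_eye = 15 x 10 = 150.

150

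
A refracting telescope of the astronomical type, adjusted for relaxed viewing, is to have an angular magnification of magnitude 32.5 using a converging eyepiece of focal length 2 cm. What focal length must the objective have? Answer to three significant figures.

|M| = f_obj/|f_eye|, so f_obj = |M| x |f_eye| = 32.5 x 2 = 65.000 cm.

65.0 cm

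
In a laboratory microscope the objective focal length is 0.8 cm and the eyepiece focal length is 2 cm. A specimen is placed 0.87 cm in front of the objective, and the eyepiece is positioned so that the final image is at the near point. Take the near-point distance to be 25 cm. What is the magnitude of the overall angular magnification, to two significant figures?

Objective: 1/d_i = 1/f_obj - 1/d_o = 1/0.8 - 1/0.87 = 0.10057 cm^-1, so d_i = 9.943 cm.
m_obj = -d_i/d_o = -9.943/0.87 = -11.429.
Eyepiece angular magnification (image at near point): M_eye = 1 + D/f_e = 1 + 25/2 = 13.500.
Overall M = m_obj x M_eye = (-11.429)(13.500) = -154.29.
|M| = 154.29.

150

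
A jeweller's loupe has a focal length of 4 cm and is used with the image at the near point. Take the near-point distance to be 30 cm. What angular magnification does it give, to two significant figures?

M = 1 + D/f = 1 + 30/4 = 8.500.

8.5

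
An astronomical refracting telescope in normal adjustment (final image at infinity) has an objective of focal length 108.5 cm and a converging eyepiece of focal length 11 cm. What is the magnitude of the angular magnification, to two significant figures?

|M| = f_obj/|f_eye| = 108.5/11 = 9.864.

9.9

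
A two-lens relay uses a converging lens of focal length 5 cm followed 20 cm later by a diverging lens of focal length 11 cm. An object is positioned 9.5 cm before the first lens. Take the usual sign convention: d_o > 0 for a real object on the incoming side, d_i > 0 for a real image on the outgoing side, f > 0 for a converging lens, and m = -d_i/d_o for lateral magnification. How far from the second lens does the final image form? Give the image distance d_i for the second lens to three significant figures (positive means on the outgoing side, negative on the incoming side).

First lens: d_i1 = 1/(1/5 - 1/9.5) = 10.556 cm.
Object distance for lens 2: d_o2 = 20 - 10.556 = 9.444 cm.
Second lens: d_i2 = 1/(1/(-11) - 1/(9.444)) = -5.082 cm.

-5.08 cm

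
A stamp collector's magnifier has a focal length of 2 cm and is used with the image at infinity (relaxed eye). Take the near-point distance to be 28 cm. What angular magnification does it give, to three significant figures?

M = D/f = 28/2 = 14.000.

14.0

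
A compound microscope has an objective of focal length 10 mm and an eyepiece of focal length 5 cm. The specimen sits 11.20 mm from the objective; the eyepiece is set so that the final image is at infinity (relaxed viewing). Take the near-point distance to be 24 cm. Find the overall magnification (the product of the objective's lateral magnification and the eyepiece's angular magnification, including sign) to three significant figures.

Convert to cm: f_obj = 10 mm = 1 cm; d_o = 11.20 mm = 1.12 cm.
Objective: 1/d_i = 1/f_obj - 1/d_o = 1/1 - 1/1.12 = 0.10714 cm^-1, so d_i = 9.333 cm.
m_obj = -d_i/d_o = -9.333/1.12 = -8.333.
Eyepiece angular magnification (image at infinity): M_eye = D/f_e = 24/5 = 4.800.
Overall M = m_obj x M_eye = (-8.333)(4.800) = -40.00.

-40.0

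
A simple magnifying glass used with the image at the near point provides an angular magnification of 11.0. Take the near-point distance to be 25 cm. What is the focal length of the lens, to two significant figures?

For the image at the near point, M = 1 + D/f.
f = D/(M - 1) = 25/(11.0 - 1) = 2.500 cm.

2.5 cm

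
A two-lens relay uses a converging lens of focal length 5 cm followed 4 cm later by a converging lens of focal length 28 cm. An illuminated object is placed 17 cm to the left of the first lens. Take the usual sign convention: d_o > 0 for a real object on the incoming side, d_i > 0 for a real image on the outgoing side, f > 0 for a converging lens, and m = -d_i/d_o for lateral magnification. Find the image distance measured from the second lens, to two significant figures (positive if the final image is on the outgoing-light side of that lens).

Lens 1: 1/d_i1 = 1/f_1 - 1/d_o1 = 1/5 - 1/17 = 0.14118 cm^-1, so d_i1 = 7.083 cm.
Since 7.083 cm > 4 cm, the first image lies past the second lens and serves as a virtual object: d_o2 = L - d_i1 = -3.083 cm.
Lens 2: 1/d_i2 = 1/f_2 - 1/d_o2 = 1/28 - 1/(-3.083) = 0.36004 cm^-1, so d_i2 = 2.777 cm.

2.8 cm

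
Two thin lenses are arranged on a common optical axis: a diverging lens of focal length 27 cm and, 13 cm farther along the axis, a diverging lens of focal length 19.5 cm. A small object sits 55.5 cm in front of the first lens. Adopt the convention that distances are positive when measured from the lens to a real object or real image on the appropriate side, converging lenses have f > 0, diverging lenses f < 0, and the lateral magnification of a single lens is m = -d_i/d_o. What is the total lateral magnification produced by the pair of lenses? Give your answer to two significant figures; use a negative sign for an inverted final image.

Applying the thin-lens equation to the first lens, 1/(-27) = 1/55.5 + 1/d_i1, which gives d_i1 = -18.164 cm.
Its lateral magnification is m_1 = -d_i1/d_o1 = -(-18.164)/55.5 = 0.3273.
With d_i1 < 0 the first image is virtual and lies on the object side; the object distance for lens 2 is d_o2 = 13 - (-18.164) = 31.164 cm.
Applying the thin-lens equation again with f_2 = -19.5 cm and d_o2 = 31.164 cm gives d_i2 = -11.995 cm.
m_2 = -(-11.995)/(31.164) = 0.3849.
The system's lateral magnification is m_1 m_2 = (0.3273)(0.3849) = 0.1260.

0.13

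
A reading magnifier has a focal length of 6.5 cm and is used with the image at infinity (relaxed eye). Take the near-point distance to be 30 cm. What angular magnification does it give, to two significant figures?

M = D/f = 30/6.5 = 4.615.

4.6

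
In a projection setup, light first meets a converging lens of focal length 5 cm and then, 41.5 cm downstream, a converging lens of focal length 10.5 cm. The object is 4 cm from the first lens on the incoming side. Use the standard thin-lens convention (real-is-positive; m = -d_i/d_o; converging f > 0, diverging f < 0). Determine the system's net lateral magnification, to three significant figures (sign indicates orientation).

First lens: d_i1 = 1/(1/5 - 1/4) = -20.000 cm.
m_1 = -(-20.000)/4 = 5.0000.
With d_i1 < 0 the first image is virtual and lies on the object side; the object distance for lens 2 is d_o2 = 41.5 - (-20.000) = 61.500 cm.
Second lens: d_i2 = 1/(1/10.5 - 1/(61.500)) = 12.662 cm.
m_2 = -(12.662)/(61.500) = -0.2059.
Overall magnification: m = m_1 m_2 = -1.0294.

-1.03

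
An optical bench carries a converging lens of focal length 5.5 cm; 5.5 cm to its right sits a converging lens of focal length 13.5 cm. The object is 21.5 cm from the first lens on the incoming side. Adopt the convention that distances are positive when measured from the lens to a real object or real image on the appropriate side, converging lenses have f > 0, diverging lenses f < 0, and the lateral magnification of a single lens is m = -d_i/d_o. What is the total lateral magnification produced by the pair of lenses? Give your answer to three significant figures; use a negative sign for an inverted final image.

Lens 1: 1/d_i1 = 1/f_1 - 1/d_o1 = 1/5.5 - 1/21.5 = 0.13531 cm^-1, so d_i1 = 7.391 cm.
m_1 = -(7.391)/21.5 = -0.3438.
Since 7.391 cm > 5.5 cm, the first image lies past the second lens and serves as a virtual object: d_o2 = L - d_i1 = -1.891 cm.
Lens 2: 1/d_i2 = 1/f_2 - 1/d_o2 = 1/13.5 - 1/(-1.891) = 0.60300 cm^-1, so d_i2 = 1.658 cm.
m_2 = -(1.658)/(-1.891) = 0.8772.
Overall magnification: m = m_1 m_2 = -0.3015.

-0.302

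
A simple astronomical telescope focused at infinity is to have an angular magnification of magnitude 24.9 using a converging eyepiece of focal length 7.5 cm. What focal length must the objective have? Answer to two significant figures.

190 cm

|M| = f_obj/|f_eye|, so f_obj = |M| x |f_eye| = 24.9 x 7.5 = 186.750 cm.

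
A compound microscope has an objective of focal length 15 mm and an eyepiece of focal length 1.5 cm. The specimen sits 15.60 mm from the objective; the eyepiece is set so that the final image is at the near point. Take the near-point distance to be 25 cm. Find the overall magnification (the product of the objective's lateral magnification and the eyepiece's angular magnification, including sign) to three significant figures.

-442

Convert to cm: f_obj = 15 mm = 1.5 cm; d_o = 15.60 mm = 1.56 cm.
Objective: 1/d_i = 1/f_obj - 1/d_o = 1/1.5 - 1/1.56 = 0.02564 cm^-1, so d_i = 39.000 cm.
m_obj = -d_i/d_o = -39.000/1.56 = -25.000.
Eyepiece angular magnification (image at near point): M_eye = 1 + D/f_e = 1 + 25/1.5 = 17.667.
Overall M = m_obj x M_eye = (-25.000)(17.667) = -441.67.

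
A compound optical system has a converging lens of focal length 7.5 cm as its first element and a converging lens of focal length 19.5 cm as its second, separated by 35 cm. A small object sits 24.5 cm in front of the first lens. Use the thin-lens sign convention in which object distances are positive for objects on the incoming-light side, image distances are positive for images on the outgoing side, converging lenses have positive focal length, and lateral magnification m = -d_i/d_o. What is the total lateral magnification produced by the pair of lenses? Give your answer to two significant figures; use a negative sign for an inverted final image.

1.8

First lens: d_i1 = 1/(1/7.5 - 1/24.5) = 10.809 cm.
m_1 = -(10.809)/24.5 = -0.4412.
That image sits 24.191 cm in front of the second lens, so d_o2 = 24.191 cm.
Second lens: d_i2 = 1/(1/19.5 - 1/(24.191)) = 100.556 cm.
m_2 = -(100.556)/(24.191) = -4.1567.
The system's lateral magnification is m_1 m_2 = (-0.4412)(-4.1567) = 1.8339.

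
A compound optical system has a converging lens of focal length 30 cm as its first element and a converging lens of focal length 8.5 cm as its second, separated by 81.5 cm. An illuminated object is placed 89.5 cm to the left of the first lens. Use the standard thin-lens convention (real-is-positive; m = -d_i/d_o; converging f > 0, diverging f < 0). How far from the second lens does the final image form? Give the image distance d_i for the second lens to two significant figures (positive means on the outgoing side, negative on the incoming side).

Applying the thin-lens equation to the first lens, 1/30 = 1/89.5 + 1/d_i1, which gives d_i1 = 45.126 cm.
Object distance for lens 2: d_o2 = 81.5 - 45.126 = 36.374 cm.
Applying the thin-lens equation again with f_2 = 8.5 cm and d_o2 = 36.374 cm gives d_i2 = 11.092 cm.

11 cm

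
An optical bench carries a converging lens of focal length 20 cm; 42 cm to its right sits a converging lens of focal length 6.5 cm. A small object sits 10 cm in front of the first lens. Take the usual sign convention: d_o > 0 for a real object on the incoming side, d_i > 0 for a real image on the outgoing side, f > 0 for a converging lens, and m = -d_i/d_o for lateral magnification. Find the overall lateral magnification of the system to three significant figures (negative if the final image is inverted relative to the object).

Lens 1: 1/d_i1 = 1/f_1 - 1/d_o1 = 1/20 - 1/10 = -0.05000 cm^-1, so d_i1 = -20.000 cm.
m_1 = -(-20.000)/10 = 2.0000.
With d_i1 < 0 the first image is virtual and lies on the object side; the object distance for lens 2 is d_o2 = 42 - (-20.000) = 62.000 cm.
Lens 2: 1/d_i2 = 1/f_2 - 1/d_o2 = 1/6.5 - 1/(62.000) = 0.13772 cm^-1, so d_i2 = 7.261 cm.
m_2 = -(7.261)/(62.000) = -0.1171.
Total m = m_1 x m_2 = (2.0000)(-0.1171) = -0.2342.

-0.234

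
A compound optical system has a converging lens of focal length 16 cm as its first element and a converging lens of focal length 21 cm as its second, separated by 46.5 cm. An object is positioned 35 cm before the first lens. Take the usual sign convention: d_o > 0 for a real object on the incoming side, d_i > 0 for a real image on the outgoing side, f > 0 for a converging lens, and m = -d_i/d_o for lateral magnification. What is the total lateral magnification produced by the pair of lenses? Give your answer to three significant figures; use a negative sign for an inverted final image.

-4.45

First lens: d_i1 = 1/(1/16 - 1/35) = 29.474 cm.
m_1 = -(29.474)/35 = -0.8421.
The intermediate image is 29.474 cm to the right of lens 1, so d_o2 = L - d_i1 = 46.5 - 29.474 = 17.026 cm.
Second lens: d_i2 = 1/(1/21 - 1/(17.026)) = -89.980 cm.
m_2 = -(-89.980)/(17.026) = 5.2848.
Overall magnification: m = m_1 m_2 = -4.4503.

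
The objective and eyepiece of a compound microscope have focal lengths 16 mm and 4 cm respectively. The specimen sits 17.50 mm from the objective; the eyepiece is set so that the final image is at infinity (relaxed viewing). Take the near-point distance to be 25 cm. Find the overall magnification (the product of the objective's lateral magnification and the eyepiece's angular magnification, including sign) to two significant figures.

Convert to cm: f_obj = 16 mm = 1.6 cm; d_o = 17.50 mm = 1.75 cm.
Objective: 1/d_i = 1/f_obj - 1/d_o = 1/1.6 - 1/1.75 = 0.05357 cm^-1, so d_i = 18.667 cm.
m_obj = -d_i/d_o = -18.667/1.75 = -10.667.
Eyepiece angular magnification (image at infinity): M_eye = D/f_e = 25/4 = 6.250.
Overall M = m_obj x M_eye = (-10.667)(6.250) = -66.67.

-67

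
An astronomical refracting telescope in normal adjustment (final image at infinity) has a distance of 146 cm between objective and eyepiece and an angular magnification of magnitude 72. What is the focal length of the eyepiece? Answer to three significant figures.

2.00 cm

In normal adjustment the tube length equals f_obj + f_eye and |M| = f_obj/f_eye.
So f_obj = 72 f_eye and 72 f_eye + f_eye = 146 cm, giving f_eye = 146/73 = 2.000 cm and f_obj = 144.000 cm.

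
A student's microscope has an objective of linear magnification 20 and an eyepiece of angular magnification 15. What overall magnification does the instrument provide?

The overall magnification of a compound microscope is the product of the objective and eyepiece magnifications:
M = M_obj x M_eye = 20 x 15 = 300.

300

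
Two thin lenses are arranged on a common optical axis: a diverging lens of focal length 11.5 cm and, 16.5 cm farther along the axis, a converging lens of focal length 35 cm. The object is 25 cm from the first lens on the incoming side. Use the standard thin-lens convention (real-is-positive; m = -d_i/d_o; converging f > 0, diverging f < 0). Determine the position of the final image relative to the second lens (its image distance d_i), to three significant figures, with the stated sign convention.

-80.3 cm

First lens: d_i1 = 1/(1/(-11.5) - 1/25) = -7.877 cm.
With d_i1 < 0 the first image is virtual and lies on the object side; the object distance for lens 2 is d_o2 = 16.5 - (-7.877) = 24.377 cm.
Second lens: d_i2 = 1/(1/35 - 1/(24.377)) = -80.313 cm.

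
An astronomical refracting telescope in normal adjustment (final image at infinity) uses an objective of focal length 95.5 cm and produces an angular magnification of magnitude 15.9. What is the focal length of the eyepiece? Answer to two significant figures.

6.0 cm

|M| = f_obj/f_eye, so f_eye = f_obj/|M| = 95.5/15.9 = 6.006 cm.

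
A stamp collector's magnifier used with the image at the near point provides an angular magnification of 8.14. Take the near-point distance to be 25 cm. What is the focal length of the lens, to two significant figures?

For the image at the near point, M = 1 + D/f.
f = D/(M - 1) = 25/(8.14 - 1) = 3.501 cm.

3.5 cm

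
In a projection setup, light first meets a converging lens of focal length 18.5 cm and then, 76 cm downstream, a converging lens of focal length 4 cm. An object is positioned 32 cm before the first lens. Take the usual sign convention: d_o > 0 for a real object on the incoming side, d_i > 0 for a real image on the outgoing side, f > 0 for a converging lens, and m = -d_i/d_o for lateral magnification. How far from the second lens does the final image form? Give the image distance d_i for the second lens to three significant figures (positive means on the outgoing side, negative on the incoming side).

4.57 cm

Applying the thin-lens equation to the first lens, 1/18.5 = 1/32 + 1/d_i1, which gives d_i1 = 43.852 cm.
The intermediate image is 43.852 cm to the right of lens 1, so d_o2 = L - d_i1 = 76 - 43.852 = 32.148 cm.
Applying the thin-lens equation again with f_2 = 4 cm and d_o2 = 32.148 cm gives d_i2 = 4.568 cm.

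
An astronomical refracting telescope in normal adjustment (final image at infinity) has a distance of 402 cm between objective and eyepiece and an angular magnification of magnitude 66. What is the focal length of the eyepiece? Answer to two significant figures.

6.0 cm

In normal adjustment the tube length equals f_obj + f_eye and |M| = f_obj/f_eye.
So f_obj = 66 f_eye and 66 f_eye + f_eye = 402 cm, giving f_eye = 402/67 = 6.000 cm and f_obj = 396.000 cm.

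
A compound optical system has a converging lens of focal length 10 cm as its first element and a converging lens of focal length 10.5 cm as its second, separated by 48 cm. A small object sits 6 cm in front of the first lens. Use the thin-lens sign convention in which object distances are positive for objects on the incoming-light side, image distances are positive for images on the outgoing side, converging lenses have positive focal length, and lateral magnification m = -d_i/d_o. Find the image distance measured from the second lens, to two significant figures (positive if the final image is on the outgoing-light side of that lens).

Lens 1: 1/d_i1 = 1/f_1 - 1/d_o1 = 1/10 - 1/6 = -0.06667 cm^-1, so d_i1 = -15.000 cm.
The intermediate image is virtual, 15.000 cm to the left of lens 1, so d_o2 = L - d_i1 = 48 - (-15.000) = 63.000 cm.
Lens 2: 1/d_i2 = 1/f_2 - 1/d_o2 = 1/10.5 - 1/(63.000) = 0.07937 cm^-1, so d_i2 = 12.600 cm.

13 cm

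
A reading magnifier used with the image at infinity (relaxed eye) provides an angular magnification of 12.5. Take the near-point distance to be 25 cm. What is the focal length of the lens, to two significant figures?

For the image at infinity, M = D/f.
f = D/M = 25/12.5 = 2.000 cm.

2.0 cm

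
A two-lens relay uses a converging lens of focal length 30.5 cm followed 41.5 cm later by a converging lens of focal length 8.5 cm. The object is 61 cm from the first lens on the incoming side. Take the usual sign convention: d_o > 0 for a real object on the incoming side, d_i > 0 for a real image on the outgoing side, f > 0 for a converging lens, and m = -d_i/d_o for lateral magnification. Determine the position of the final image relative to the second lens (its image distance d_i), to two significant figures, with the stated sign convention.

5.9 cm

First lens: d_i1 = 1/(1/30.5 - 1/61) = 61.000 cm.
This image would form 61.000 cm past lens 1, i.e. 19.500 cm beyond lens 2, so it is a virtual object for lens 2: d_o2 = 41.5 - 61.000 = -19.500 cm.
Second lens: d_i2 = 1/(1/8.5 - 1/(-19.500)) = 5.920 cm.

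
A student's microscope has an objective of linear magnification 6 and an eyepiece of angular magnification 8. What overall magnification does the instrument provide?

48

The overall magnification of a compound microscope is the product of the objective and eyepiece magnifications:
M = M_obj x M_eye = 6 x 8 = 48.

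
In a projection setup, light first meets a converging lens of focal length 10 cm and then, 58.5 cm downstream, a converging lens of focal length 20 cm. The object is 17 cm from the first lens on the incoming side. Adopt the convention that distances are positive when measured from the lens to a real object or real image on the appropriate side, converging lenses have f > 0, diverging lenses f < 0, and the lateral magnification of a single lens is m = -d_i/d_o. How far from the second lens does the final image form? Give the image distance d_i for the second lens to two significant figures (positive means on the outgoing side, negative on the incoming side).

Lens 1: 1/d_i1 = 1/f_1 - 1/d_o1 = 1/10 - 1/17 = 0.04118 cm^-1, so d_i1 = 24.286 cm.
The intermediate image is 24.286 cm to the right of lens 1, so d_o2 = L - d_i1 = 58.5 - 24.286 = 34.214 cm.
Lens 2: 1/d_i2 = 1/f_2 - 1/d_o2 = 1/20 - 1/(34.214) = 0.02077 cm^-1, so d_i2 = 48.141 cm.

48 cm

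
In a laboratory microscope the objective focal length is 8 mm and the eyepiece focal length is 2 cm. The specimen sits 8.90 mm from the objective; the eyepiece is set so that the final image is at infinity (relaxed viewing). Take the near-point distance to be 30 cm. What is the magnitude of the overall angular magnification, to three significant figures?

Convert to cm: f_obj = 8 mm = 0.8 cm; d_o = 8.90 mm = 0.89 cm.
Objective: 1/d_i = 1/f_obj - 1/d_o = 1/0.8 - 1/0.89 = 0.12640 cm^-1, so d_i = 7.911 cm.
m_obj = -d_i/d_o = -7.911/0.89 = -8.889.
Eyepiece angular magnification (image at infinity): M_eye = D/f_e = 30/2 = 15.000.
Overall M = m_obj x M_eye = (-8.889)(15.000) = -133.33.
|M| = 133.33.

133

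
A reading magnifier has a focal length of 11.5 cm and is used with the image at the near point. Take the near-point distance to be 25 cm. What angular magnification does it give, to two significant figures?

3.2

M = 1 + D/f = 1 + 25/11.5 = 3.174.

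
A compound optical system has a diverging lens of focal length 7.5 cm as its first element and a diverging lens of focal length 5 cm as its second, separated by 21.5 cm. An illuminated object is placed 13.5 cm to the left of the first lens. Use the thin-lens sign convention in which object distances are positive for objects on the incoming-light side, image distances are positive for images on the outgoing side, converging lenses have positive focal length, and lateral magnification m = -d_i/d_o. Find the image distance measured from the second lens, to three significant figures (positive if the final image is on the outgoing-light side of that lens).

First lens: d_i1 = 1/(1/(-7.5) - 1/13.5) = -4.821 cm.
With d_i1 < 0 the first image is virtual and lies on the object side; the object distance for lens 2 is d_o2 = 21.5 - (-4.821) = 26.321 cm.
Second lens: d_i2 = 1/(1/(-5) - 1/(26.321)) = -4.202 cm.

-4.20 cm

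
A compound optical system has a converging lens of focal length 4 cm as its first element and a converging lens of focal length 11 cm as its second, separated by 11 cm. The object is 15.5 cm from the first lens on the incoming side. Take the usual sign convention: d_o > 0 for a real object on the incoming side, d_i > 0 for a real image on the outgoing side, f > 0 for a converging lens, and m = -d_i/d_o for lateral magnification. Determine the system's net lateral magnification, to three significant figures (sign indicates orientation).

-0.710

First lens: d_i1 = 1/(1/4 - 1/15.5) = 5.391 cm.
m_1 = -(5.391)/15.5 = -0.3478.
That image sits 5.609 cm in front of the second lens, so d_o2 = 5.609 cm.
Second lens: d_i2 = 1/(1/11 - 1/(5.609)) = -11.444 cm.
m_2 = -(-11.444)/(5.609) = 2.0403.
Total m = m_1 x m_2 = (-0.3478)(2.0403) = -0.7097.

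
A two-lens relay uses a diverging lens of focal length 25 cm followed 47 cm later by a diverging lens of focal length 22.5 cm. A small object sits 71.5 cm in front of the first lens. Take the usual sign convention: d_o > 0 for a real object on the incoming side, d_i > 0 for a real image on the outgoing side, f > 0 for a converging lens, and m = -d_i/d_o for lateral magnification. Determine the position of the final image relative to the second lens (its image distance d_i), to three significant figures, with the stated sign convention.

Lens 1: 1/d_i1 = 1/f_1 - 1/d_o1 = 1/(-25) - 1/71.5 = -0.05399 cm^-1, so d_i1 = -18.523 cm.
With d_i1 < 0 the first image is virtual and lies on the object side; the object distance for lens 2 is d_o2 = 47 - (-18.523) = 65.523 cm.
Lens 2: 1/d_i2 = 1/f_2 - 1/d_o2 = 1/(-22.5) - 1/(65.523) = -0.05971 cm^-1, so d_i2 = -16.749 cm.

-16.7 cm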